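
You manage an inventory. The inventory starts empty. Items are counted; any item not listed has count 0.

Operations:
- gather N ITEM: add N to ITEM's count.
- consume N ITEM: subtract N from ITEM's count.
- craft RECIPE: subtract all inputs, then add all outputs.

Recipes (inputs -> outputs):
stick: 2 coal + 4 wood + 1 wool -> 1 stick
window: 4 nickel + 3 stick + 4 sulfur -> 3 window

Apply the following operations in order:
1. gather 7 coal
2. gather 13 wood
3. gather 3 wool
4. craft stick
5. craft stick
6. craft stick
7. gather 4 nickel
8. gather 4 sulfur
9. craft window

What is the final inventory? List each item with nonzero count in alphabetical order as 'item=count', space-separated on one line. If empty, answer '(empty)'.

Answer: coal=1 window=3 wood=1

Derivation:
After 1 (gather 7 coal): coal=7
After 2 (gather 13 wood): coal=7 wood=13
After 3 (gather 3 wool): coal=7 wood=13 wool=3
After 4 (craft stick): coal=5 stick=1 wood=9 wool=2
After 5 (craft stick): coal=3 stick=2 wood=5 wool=1
After 6 (craft stick): coal=1 stick=3 wood=1
After 7 (gather 4 nickel): coal=1 nickel=4 stick=3 wood=1
After 8 (gather 4 sulfur): coal=1 nickel=4 stick=3 sulfur=4 wood=1
After 9 (craft window): coal=1 window=3 wood=1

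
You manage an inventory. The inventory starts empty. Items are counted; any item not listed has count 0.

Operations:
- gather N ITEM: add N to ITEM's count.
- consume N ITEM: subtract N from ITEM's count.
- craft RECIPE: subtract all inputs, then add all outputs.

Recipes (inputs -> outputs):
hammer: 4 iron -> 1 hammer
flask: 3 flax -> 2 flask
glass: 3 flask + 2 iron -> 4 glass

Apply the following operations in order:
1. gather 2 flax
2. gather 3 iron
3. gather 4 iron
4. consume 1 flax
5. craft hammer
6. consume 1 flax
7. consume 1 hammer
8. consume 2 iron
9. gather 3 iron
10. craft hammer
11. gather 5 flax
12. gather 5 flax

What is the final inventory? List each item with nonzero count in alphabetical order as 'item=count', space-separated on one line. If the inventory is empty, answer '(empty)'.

After 1 (gather 2 flax): flax=2
After 2 (gather 3 iron): flax=2 iron=3
After 3 (gather 4 iron): flax=2 iron=7
After 4 (consume 1 flax): flax=1 iron=7
After 5 (craft hammer): flax=1 hammer=1 iron=3
After 6 (consume 1 flax): hammer=1 iron=3
After 7 (consume 1 hammer): iron=3
After 8 (consume 2 iron): iron=1
After 9 (gather 3 iron): iron=4
After 10 (craft hammer): hammer=1
After 11 (gather 5 flax): flax=5 hammer=1
After 12 (gather 5 flax): flax=10 hammer=1

Answer: flax=10 hammer=1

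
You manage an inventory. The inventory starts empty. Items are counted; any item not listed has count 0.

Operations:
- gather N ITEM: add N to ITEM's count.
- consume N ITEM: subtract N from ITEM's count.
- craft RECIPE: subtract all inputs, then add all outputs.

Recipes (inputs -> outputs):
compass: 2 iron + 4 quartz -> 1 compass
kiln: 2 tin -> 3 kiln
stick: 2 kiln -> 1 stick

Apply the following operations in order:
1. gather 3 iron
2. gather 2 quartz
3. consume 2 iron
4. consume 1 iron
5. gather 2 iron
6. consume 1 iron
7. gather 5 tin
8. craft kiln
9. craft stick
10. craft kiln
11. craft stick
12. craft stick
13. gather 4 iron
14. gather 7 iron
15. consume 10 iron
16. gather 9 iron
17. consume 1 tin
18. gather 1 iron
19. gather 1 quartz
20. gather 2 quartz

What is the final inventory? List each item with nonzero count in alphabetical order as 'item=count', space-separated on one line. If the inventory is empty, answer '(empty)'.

After 1 (gather 3 iron): iron=3
After 2 (gather 2 quartz): iron=3 quartz=2
After 3 (consume 2 iron): iron=1 quartz=2
After 4 (consume 1 iron): quartz=2
After 5 (gather 2 iron): iron=2 quartz=2
After 6 (consume 1 iron): iron=1 quartz=2
After 7 (gather 5 tin): iron=1 quartz=2 tin=5
After 8 (craft kiln): iron=1 kiln=3 quartz=2 tin=3
After 9 (craft stick): iron=1 kiln=1 quartz=2 stick=1 tin=3
After 10 (craft kiln): iron=1 kiln=4 quartz=2 stick=1 tin=1
After 11 (craft stick): iron=1 kiln=2 quartz=2 stick=2 tin=1
After 12 (craft stick): iron=1 quartz=2 stick=3 tin=1
After 13 (gather 4 iron): iron=5 quartz=2 stick=3 tin=1
After 14 (gather 7 iron): iron=12 quartz=2 stick=3 tin=1
After 15 (consume 10 iron): iron=2 quartz=2 stick=3 tin=1
After 16 (gather 9 iron): iron=11 quartz=2 stick=3 tin=1
After 17 (consume 1 tin): iron=11 quartz=2 stick=3
After 18 (gather 1 iron): iron=12 quartz=2 stick=3
After 19 (gather 1 quartz): iron=12 quartz=3 stick=3
After 20 (gather 2 quartz): iron=12 quartz=5 stick=3

Answer: iron=12 quartz=5 stick=3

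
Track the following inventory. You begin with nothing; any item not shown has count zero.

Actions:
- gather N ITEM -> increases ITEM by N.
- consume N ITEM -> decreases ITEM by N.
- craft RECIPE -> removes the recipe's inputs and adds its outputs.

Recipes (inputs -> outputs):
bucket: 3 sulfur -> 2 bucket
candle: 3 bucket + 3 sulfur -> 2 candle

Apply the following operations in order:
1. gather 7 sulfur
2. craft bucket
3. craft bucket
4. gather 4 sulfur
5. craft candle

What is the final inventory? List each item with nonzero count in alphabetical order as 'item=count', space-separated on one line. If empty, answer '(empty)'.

Answer: bucket=1 candle=2 sulfur=2

Derivation:
After 1 (gather 7 sulfur): sulfur=7
After 2 (craft bucket): bucket=2 sulfur=4
After 3 (craft bucket): bucket=4 sulfur=1
After 4 (gather 4 sulfur): bucket=4 sulfur=5
After 5 (craft candle): bucket=1 candle=2 sulfur=2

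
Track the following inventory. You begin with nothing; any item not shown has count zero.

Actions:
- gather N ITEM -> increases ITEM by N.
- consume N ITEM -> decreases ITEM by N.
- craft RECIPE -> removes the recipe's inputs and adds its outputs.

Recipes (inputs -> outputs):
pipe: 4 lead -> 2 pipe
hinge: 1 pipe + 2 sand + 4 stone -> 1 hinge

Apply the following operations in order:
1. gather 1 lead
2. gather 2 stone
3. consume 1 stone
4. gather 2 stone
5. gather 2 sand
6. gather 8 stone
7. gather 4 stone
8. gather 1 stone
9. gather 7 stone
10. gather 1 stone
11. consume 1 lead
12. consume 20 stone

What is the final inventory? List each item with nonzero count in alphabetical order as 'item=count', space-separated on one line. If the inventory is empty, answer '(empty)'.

After 1 (gather 1 lead): lead=1
After 2 (gather 2 stone): lead=1 stone=2
After 3 (consume 1 stone): lead=1 stone=1
After 4 (gather 2 stone): lead=1 stone=3
After 5 (gather 2 sand): lead=1 sand=2 stone=3
After 6 (gather 8 stone): lead=1 sand=2 stone=11
After 7 (gather 4 stone): lead=1 sand=2 stone=15
After 8 (gather 1 stone): lead=1 sand=2 stone=16
After 9 (gather 7 stone): lead=1 sand=2 stone=23
After 10 (gather 1 stone): lead=1 sand=2 stone=24
After 11 (consume 1 lead): sand=2 stone=24
After 12 (consume 20 stone): sand=2 stone=4

Answer: sand=2 stone=4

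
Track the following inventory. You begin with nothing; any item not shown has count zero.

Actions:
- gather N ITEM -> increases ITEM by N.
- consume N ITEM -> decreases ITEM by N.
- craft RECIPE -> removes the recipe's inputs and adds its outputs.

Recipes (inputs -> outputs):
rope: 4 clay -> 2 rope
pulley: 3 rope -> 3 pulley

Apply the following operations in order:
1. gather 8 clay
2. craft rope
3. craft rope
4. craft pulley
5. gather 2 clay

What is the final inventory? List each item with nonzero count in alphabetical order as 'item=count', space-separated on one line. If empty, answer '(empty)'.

After 1 (gather 8 clay): clay=8
After 2 (craft rope): clay=4 rope=2
After 3 (craft rope): rope=4
After 4 (craft pulley): pulley=3 rope=1
After 5 (gather 2 clay): clay=2 pulley=3 rope=1

Answer: clay=2 pulley=3 rope=1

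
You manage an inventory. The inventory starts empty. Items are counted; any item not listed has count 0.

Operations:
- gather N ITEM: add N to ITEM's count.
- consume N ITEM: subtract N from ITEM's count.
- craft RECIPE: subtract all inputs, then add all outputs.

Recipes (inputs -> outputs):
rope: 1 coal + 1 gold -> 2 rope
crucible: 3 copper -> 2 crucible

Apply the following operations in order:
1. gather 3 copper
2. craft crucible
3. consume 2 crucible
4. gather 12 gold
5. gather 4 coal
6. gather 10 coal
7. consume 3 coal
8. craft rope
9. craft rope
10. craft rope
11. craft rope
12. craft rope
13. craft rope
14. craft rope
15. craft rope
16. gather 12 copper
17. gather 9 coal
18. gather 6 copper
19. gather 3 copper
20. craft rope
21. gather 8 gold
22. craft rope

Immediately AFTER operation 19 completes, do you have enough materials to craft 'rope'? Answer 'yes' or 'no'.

Answer: yes

Derivation:
After 1 (gather 3 copper): copper=3
After 2 (craft crucible): crucible=2
After 3 (consume 2 crucible): (empty)
After 4 (gather 12 gold): gold=12
After 5 (gather 4 coal): coal=4 gold=12
After 6 (gather 10 coal): coal=14 gold=12
After 7 (consume 3 coal): coal=11 gold=12
After 8 (craft rope): coal=10 gold=11 rope=2
After 9 (craft rope): coal=9 gold=10 rope=4
After 10 (craft rope): coal=8 gold=9 rope=6
After 11 (craft rope): coal=7 gold=8 rope=8
After 12 (craft rope): coal=6 gold=7 rope=10
After 13 (craft rope): coal=5 gold=6 rope=12
After 14 (craft rope): coal=4 gold=5 rope=14
After 15 (craft rope): coal=3 gold=4 rope=16
After 16 (gather 12 copper): coal=3 copper=12 gold=4 rope=16
After 17 (gather 9 coal): coal=12 copper=12 gold=4 rope=16
After 18 (gather 6 copper): coal=12 copper=18 gold=4 rope=16
After 19 (gather 3 copper): coal=12 copper=21 gold=4 rope=16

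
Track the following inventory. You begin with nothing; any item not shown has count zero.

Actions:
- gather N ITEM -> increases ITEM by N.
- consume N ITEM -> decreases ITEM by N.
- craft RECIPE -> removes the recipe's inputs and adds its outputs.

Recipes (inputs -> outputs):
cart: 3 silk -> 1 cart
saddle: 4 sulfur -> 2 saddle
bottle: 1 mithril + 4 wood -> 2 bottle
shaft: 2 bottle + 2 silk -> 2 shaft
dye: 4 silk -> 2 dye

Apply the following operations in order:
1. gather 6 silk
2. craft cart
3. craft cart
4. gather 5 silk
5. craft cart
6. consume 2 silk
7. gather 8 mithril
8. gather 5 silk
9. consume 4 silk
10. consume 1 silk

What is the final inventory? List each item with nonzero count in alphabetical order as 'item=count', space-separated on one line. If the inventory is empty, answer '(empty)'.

Answer: cart=3 mithril=8

Derivation:
After 1 (gather 6 silk): silk=6
After 2 (craft cart): cart=1 silk=3
After 3 (craft cart): cart=2
After 4 (gather 5 silk): cart=2 silk=5
After 5 (craft cart): cart=3 silk=2
After 6 (consume 2 silk): cart=3
After 7 (gather 8 mithril): cart=3 mithril=8
After 8 (gather 5 silk): cart=3 mithril=8 silk=5
After 9 (consume 4 silk): cart=3 mithril=8 silk=1
After 10 (consume 1 silk): cart=3 mithril=8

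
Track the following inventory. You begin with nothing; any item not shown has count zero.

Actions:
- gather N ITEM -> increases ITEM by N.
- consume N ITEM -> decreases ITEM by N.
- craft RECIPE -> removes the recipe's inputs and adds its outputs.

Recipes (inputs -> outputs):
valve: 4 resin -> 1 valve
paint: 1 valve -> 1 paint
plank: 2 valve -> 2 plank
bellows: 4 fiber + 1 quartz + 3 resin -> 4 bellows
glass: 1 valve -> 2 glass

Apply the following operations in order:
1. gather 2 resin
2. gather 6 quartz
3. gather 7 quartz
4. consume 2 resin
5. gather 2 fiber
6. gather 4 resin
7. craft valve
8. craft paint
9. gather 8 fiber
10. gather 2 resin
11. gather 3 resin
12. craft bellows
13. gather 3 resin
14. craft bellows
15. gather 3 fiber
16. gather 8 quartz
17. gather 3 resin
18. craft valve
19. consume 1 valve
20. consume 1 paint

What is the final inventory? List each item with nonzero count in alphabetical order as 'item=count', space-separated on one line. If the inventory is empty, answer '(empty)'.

Answer: bellows=8 fiber=5 quartz=19 resin=1

Derivation:
After 1 (gather 2 resin): resin=2
After 2 (gather 6 quartz): quartz=6 resin=2
After 3 (gather 7 quartz): quartz=13 resin=2
After 4 (consume 2 resin): quartz=13
After 5 (gather 2 fiber): fiber=2 quartz=13
After 6 (gather 4 resin): fiber=2 quartz=13 resin=4
After 7 (craft valve): fiber=2 quartz=13 valve=1
After 8 (craft paint): fiber=2 paint=1 quartz=13
After 9 (gather 8 fiber): fiber=10 paint=1 quartz=13
After 10 (gather 2 resin): fiber=10 paint=1 quartz=13 resin=2
After 11 (gather 3 resin): fiber=10 paint=1 quartz=13 resin=5
After 12 (craft bellows): bellows=4 fiber=6 paint=1 quartz=12 resin=2
After 13 (gather 3 resin): bellows=4 fiber=6 paint=1 quartz=12 resin=5
After 14 (craft bellows): bellows=8 fiber=2 paint=1 quartz=11 resin=2
After 15 (gather 3 fiber): bellows=8 fiber=5 paint=1 quartz=11 resin=2
After 16 (gather 8 quartz): bellows=8 fiber=5 paint=1 quartz=19 resin=2
After 17 (gather 3 resin): bellows=8 fiber=5 paint=1 quartz=19 resin=5
After 18 (craft valve): bellows=8 fiber=5 paint=1 quartz=19 resin=1 valve=1
After 19 (consume 1 valve): bellows=8 fiber=5 paint=1 quartz=19 resin=1
After 20 (consume 1 paint): bellows=8 fiber=5 quartz=19 resin=1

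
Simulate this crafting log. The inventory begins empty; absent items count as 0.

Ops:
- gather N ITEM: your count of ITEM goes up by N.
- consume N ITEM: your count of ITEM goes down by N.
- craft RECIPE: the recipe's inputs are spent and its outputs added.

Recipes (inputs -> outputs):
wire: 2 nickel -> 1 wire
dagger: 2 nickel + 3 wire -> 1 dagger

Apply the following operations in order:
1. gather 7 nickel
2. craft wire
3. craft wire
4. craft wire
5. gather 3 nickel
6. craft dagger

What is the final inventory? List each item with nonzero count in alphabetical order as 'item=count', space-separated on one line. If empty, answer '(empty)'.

After 1 (gather 7 nickel): nickel=7
After 2 (craft wire): nickel=5 wire=1
After 3 (craft wire): nickel=3 wire=2
After 4 (craft wire): nickel=1 wire=3
After 5 (gather 3 nickel): nickel=4 wire=3
After 6 (craft dagger): dagger=1 nickel=2

Answer: dagger=1 nickel=2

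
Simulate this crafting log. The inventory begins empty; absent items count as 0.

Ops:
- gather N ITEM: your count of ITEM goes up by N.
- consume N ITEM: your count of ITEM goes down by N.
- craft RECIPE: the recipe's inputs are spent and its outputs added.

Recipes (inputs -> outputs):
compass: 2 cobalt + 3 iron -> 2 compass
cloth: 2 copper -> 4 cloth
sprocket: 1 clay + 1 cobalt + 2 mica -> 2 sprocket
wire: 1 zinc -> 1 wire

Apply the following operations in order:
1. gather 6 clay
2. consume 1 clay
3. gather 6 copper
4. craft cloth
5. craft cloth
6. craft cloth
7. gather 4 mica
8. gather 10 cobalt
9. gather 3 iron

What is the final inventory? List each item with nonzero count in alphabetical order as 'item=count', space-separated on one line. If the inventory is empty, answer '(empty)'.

After 1 (gather 6 clay): clay=6
After 2 (consume 1 clay): clay=5
After 3 (gather 6 copper): clay=5 copper=6
After 4 (craft cloth): clay=5 cloth=4 copper=4
After 5 (craft cloth): clay=5 cloth=8 copper=2
After 6 (craft cloth): clay=5 cloth=12
After 7 (gather 4 mica): clay=5 cloth=12 mica=4
After 8 (gather 10 cobalt): clay=5 cloth=12 cobalt=10 mica=4
After 9 (gather 3 iron): clay=5 cloth=12 cobalt=10 iron=3 mica=4

Answer: clay=5 cloth=12 cobalt=10 iron=3 mica=4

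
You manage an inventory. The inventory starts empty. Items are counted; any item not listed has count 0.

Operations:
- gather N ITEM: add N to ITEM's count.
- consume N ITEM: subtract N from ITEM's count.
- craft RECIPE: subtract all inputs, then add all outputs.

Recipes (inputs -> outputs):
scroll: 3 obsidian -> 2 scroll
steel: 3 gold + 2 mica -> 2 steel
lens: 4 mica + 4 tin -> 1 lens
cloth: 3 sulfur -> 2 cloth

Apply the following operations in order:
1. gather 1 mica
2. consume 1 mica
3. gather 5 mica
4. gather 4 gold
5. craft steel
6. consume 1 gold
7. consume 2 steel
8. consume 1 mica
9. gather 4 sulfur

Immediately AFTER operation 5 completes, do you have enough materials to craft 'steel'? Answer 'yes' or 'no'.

After 1 (gather 1 mica): mica=1
After 2 (consume 1 mica): (empty)
After 3 (gather 5 mica): mica=5
After 4 (gather 4 gold): gold=4 mica=5
After 5 (craft steel): gold=1 mica=3 steel=2

Answer: no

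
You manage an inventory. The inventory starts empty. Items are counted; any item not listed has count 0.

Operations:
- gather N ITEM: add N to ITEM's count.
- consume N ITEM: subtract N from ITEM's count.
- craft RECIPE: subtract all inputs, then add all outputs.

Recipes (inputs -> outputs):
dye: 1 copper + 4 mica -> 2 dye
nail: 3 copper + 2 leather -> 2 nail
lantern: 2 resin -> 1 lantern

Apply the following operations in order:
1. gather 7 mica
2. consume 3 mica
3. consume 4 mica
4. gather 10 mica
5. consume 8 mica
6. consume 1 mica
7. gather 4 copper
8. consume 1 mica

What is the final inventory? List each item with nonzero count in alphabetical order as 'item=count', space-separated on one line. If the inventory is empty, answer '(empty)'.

Answer: copper=4

Derivation:
After 1 (gather 7 mica): mica=7
After 2 (consume 3 mica): mica=4
After 3 (consume 4 mica): (empty)
After 4 (gather 10 mica): mica=10
After 5 (consume 8 mica): mica=2
After 6 (consume 1 mica): mica=1
After 7 (gather 4 copper): copper=4 mica=1
After 8 (consume 1 mica): copper=4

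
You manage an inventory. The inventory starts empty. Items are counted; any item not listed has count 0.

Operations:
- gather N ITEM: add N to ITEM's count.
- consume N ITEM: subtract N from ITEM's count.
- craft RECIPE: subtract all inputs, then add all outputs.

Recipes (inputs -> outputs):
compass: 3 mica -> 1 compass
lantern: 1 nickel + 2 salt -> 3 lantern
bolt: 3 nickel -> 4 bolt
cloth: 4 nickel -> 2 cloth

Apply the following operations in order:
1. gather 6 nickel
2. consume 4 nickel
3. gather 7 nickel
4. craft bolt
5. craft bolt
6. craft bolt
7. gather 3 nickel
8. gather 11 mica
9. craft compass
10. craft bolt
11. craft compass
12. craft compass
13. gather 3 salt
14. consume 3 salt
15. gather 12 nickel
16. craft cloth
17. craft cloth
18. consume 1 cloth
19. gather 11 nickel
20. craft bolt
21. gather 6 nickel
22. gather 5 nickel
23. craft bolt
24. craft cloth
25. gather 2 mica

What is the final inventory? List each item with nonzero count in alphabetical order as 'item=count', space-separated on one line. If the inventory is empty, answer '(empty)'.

Answer: bolt=24 cloth=5 compass=3 mica=4 nickel=16

Derivation:
After 1 (gather 6 nickel): nickel=6
After 2 (consume 4 nickel): nickel=2
After 3 (gather 7 nickel): nickel=9
After 4 (craft bolt): bolt=4 nickel=6
After 5 (craft bolt): bolt=8 nickel=3
After 6 (craft bolt): bolt=12
After 7 (gather 3 nickel): bolt=12 nickel=3
After 8 (gather 11 mica): bolt=12 mica=11 nickel=3
After 9 (craft compass): bolt=12 compass=1 mica=8 nickel=3
After 10 (craft bolt): bolt=16 compass=1 mica=8
After 11 (craft compass): bolt=16 compass=2 mica=5
After 12 (craft compass): bolt=16 compass=3 mica=2
After 13 (gather 3 salt): bolt=16 compass=3 mica=2 salt=3
After 14 (consume 3 salt): bolt=16 compass=3 mica=2
After 15 (gather 12 nickel): bolt=16 compass=3 mica=2 nickel=12
After 16 (craft cloth): bolt=16 cloth=2 compass=3 mica=2 nickel=8
After 17 (craft cloth): bolt=16 cloth=4 compass=3 mica=2 nickel=4
After 18 (consume 1 cloth): bolt=16 cloth=3 compass=3 mica=2 nickel=4
After 19 (gather 11 nickel): bolt=16 cloth=3 compass=3 mica=2 nickel=15
After 20 (craft bolt): bolt=20 cloth=3 compass=3 mica=2 nickel=12
After 21 (gather 6 nickel): bolt=20 cloth=3 compass=3 mica=2 nickel=18
After 22 (gather 5 nickel): bolt=20 cloth=3 compass=3 mica=2 nickel=23
After 23 (craft bolt): bolt=24 cloth=3 compass=3 mica=2 nickel=20
After 24 (craft cloth): bolt=24 cloth=5 compass=3 mica=2 nickel=16
After 25 (gather 2 mica): bolt=24 cloth=5 compass=3 mica=4 nickel=16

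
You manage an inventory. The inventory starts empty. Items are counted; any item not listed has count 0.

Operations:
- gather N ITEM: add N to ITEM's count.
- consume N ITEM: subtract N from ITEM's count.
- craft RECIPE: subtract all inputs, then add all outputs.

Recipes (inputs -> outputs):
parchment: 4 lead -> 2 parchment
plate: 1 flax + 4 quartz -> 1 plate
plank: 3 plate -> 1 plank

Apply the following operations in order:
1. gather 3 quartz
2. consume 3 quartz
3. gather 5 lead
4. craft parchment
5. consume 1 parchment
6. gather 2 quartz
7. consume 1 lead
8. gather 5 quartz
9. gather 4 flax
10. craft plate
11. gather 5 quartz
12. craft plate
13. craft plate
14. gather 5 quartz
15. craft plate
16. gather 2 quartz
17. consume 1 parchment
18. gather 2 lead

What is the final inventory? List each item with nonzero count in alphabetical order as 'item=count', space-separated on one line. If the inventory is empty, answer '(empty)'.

After 1 (gather 3 quartz): quartz=3
After 2 (consume 3 quartz): (empty)
After 3 (gather 5 lead): lead=5
After 4 (craft parchment): lead=1 parchment=2
After 5 (consume 1 parchment): lead=1 parchment=1
After 6 (gather 2 quartz): lead=1 parchment=1 quartz=2
After 7 (consume 1 lead): parchment=1 quartz=2
After 8 (gather 5 quartz): parchment=1 quartz=7
After 9 (gather 4 flax): flax=4 parchment=1 quartz=7
After 10 (craft plate): flax=3 parchment=1 plate=1 quartz=3
After 11 (gather 5 quartz): flax=3 parchment=1 plate=1 quartz=8
After 12 (craft plate): flax=2 parchment=1 plate=2 quartz=4
After 13 (craft plate): flax=1 parchment=1 plate=3
After 14 (gather 5 quartz): flax=1 parchment=1 plate=3 quartz=5
After 15 (craft plate): parchment=1 plate=4 quartz=1
After 16 (gather 2 quartz): parchment=1 plate=4 quartz=3
After 17 (consume 1 parchment): plate=4 quartz=3
After 18 (gather 2 lead): lead=2 plate=4 quartz=3

Answer: lead=2 plate=4 quartz=3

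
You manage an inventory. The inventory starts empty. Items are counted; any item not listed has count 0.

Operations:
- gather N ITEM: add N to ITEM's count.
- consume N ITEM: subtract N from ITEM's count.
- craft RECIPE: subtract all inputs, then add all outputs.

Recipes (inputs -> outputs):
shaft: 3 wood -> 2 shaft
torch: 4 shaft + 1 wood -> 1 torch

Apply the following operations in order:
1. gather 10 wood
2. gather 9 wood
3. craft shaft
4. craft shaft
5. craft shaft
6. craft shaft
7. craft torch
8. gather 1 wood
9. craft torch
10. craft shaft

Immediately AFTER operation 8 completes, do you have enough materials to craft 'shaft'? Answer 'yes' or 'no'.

Answer: yes

Derivation:
After 1 (gather 10 wood): wood=10
After 2 (gather 9 wood): wood=19
After 3 (craft shaft): shaft=2 wood=16
After 4 (craft shaft): shaft=4 wood=13
After 5 (craft shaft): shaft=6 wood=10
After 6 (craft shaft): shaft=8 wood=7
After 7 (craft torch): shaft=4 torch=1 wood=6
After 8 (gather 1 wood): shaft=4 torch=1 wood=7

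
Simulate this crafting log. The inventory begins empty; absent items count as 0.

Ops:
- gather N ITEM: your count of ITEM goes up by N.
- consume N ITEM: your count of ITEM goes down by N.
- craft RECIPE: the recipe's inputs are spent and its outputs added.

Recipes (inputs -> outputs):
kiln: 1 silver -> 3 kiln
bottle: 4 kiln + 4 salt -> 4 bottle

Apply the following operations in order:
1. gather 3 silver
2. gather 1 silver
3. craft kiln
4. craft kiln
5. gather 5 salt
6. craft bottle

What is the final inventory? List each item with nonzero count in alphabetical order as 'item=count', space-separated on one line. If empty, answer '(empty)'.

After 1 (gather 3 silver): silver=3
After 2 (gather 1 silver): silver=4
After 3 (craft kiln): kiln=3 silver=3
After 4 (craft kiln): kiln=6 silver=2
After 5 (gather 5 salt): kiln=6 salt=5 silver=2
After 6 (craft bottle): bottle=4 kiln=2 salt=1 silver=2

Answer: bottle=4 kiln=2 salt=1 silver=2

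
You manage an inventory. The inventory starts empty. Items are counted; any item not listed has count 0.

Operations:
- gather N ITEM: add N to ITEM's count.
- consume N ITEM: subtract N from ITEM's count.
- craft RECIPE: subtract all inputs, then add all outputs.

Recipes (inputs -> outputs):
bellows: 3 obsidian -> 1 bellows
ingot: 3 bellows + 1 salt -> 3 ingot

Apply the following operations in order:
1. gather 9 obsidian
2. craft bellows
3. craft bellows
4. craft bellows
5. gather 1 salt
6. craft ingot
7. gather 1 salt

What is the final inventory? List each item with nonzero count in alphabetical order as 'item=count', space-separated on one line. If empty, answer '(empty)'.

Answer: ingot=3 salt=1

Derivation:
After 1 (gather 9 obsidian): obsidian=9
After 2 (craft bellows): bellows=1 obsidian=6
After 3 (craft bellows): bellows=2 obsidian=3
After 4 (craft bellows): bellows=3
After 5 (gather 1 salt): bellows=3 salt=1
After 6 (craft ingot): ingot=3
After 7 (gather 1 salt): ingot=3 salt=1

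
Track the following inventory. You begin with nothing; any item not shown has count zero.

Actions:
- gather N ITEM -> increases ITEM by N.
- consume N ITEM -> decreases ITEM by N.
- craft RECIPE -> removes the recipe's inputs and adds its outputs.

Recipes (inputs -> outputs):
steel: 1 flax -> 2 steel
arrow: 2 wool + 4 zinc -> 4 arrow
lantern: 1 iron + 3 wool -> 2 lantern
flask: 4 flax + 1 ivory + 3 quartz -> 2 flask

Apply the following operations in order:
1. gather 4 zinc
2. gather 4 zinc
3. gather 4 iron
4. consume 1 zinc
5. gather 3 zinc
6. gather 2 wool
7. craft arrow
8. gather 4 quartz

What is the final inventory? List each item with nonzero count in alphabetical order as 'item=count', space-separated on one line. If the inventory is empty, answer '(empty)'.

Answer: arrow=4 iron=4 quartz=4 zinc=6

Derivation:
After 1 (gather 4 zinc): zinc=4
After 2 (gather 4 zinc): zinc=8
After 3 (gather 4 iron): iron=4 zinc=8
After 4 (consume 1 zinc): iron=4 zinc=7
After 5 (gather 3 zinc): iron=4 zinc=10
After 6 (gather 2 wool): iron=4 wool=2 zinc=10
After 7 (craft arrow): arrow=4 iron=4 zinc=6
After 8 (gather 4 quartz): arrow=4 iron=4 quartz=4 zinc=6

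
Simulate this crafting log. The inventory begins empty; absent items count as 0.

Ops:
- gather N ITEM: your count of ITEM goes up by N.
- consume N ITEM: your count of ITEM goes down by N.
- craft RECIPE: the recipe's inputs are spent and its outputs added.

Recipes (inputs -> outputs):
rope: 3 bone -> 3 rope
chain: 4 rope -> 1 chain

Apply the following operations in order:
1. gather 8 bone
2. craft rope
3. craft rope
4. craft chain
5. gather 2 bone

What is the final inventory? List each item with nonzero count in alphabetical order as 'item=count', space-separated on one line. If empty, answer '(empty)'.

Answer: bone=4 chain=1 rope=2

Derivation:
After 1 (gather 8 bone): bone=8
After 2 (craft rope): bone=5 rope=3
After 3 (craft rope): bone=2 rope=6
After 4 (craft chain): bone=2 chain=1 rope=2
After 5 (gather 2 bone): bone=4 chain=1 rope=2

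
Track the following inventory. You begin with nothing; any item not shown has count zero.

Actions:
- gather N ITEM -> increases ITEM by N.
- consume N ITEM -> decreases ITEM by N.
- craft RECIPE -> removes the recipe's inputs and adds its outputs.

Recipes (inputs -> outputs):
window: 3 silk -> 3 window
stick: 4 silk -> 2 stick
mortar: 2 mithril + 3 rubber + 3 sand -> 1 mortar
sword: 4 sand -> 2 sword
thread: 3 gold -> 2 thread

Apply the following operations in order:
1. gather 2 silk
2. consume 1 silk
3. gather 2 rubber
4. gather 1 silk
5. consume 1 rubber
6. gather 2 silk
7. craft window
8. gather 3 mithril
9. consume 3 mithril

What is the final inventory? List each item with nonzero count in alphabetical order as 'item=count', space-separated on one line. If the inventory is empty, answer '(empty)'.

Answer: rubber=1 silk=1 window=3

Derivation:
After 1 (gather 2 silk): silk=2
After 2 (consume 1 silk): silk=1
After 3 (gather 2 rubber): rubber=2 silk=1
After 4 (gather 1 silk): rubber=2 silk=2
After 5 (consume 1 rubber): rubber=1 silk=2
After 6 (gather 2 silk): rubber=1 silk=4
After 7 (craft window): rubber=1 silk=1 window=3
After 8 (gather 3 mithril): mithril=3 rubber=1 silk=1 window=3
After 9 (consume 3 mithril): rubber=1 silk=1 window=3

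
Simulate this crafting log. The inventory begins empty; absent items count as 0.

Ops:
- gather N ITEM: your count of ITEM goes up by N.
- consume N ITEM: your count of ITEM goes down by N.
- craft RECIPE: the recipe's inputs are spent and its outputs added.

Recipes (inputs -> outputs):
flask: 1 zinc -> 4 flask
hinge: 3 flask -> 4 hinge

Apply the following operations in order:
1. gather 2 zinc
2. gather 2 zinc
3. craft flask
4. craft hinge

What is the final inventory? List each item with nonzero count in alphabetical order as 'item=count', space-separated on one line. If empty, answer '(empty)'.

Answer: flask=1 hinge=4 zinc=3

Derivation:
After 1 (gather 2 zinc): zinc=2
After 2 (gather 2 zinc): zinc=4
After 3 (craft flask): flask=4 zinc=3
After 4 (craft hinge): flask=1 hinge=4 zinc=3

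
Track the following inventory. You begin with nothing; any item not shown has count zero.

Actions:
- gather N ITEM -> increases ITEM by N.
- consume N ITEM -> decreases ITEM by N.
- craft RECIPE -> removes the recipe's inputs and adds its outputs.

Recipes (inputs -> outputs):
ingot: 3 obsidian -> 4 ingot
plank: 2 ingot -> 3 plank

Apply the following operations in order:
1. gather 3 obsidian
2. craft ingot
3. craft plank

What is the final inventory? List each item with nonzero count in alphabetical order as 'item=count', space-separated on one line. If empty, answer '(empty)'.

Answer: ingot=2 plank=3

Derivation:
After 1 (gather 3 obsidian): obsidian=3
After 2 (craft ingot): ingot=4
After 3 (craft plank): ingot=2 plank=3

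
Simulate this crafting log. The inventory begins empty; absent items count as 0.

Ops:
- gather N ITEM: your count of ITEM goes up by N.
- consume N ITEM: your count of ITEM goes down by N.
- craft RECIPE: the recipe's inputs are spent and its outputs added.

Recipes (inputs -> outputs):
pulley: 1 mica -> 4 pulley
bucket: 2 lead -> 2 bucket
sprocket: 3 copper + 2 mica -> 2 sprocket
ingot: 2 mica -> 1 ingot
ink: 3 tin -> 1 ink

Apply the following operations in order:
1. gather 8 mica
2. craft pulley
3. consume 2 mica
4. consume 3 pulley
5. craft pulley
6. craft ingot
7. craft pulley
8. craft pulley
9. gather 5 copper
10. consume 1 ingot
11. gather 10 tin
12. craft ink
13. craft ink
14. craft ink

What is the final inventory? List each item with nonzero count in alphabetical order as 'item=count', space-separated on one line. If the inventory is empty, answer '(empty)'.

Answer: copper=5 ink=3 pulley=13 tin=1

Derivation:
After 1 (gather 8 mica): mica=8
After 2 (craft pulley): mica=7 pulley=4
After 3 (consume 2 mica): mica=5 pulley=4
After 4 (consume 3 pulley): mica=5 pulley=1
After 5 (craft pulley): mica=4 pulley=5
After 6 (craft ingot): ingot=1 mica=2 pulley=5
After 7 (craft pulley): ingot=1 mica=1 pulley=9
After 8 (craft pulley): ingot=1 pulley=13
After 9 (gather 5 copper): copper=5 ingot=1 pulley=13
After 10 (consume 1 ingot): copper=5 pulley=13
After 11 (gather 10 tin): copper=5 pulley=13 tin=10
After 12 (craft ink): copper=5 ink=1 pulley=13 tin=7
After 13 (craft ink): copper=5 ink=2 pulley=13 tin=4
After 14 (craft ink): copper=5 ink=3 pulley=13 tin=1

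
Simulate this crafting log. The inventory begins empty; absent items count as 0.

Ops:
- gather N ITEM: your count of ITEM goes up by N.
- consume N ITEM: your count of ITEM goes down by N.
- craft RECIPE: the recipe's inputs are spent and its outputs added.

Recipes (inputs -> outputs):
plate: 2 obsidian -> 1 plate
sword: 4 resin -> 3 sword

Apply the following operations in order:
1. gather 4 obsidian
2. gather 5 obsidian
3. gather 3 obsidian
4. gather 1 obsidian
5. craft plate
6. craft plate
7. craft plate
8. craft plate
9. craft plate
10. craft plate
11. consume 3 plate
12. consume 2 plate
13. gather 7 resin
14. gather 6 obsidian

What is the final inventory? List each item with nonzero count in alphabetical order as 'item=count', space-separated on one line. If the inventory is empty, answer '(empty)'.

Answer: obsidian=7 plate=1 resin=7

Derivation:
After 1 (gather 4 obsidian): obsidian=4
After 2 (gather 5 obsidian): obsidian=9
After 3 (gather 3 obsidian): obsidian=12
After 4 (gather 1 obsidian): obsidian=13
After 5 (craft plate): obsidian=11 plate=1
After 6 (craft plate): obsidian=9 plate=2
After 7 (craft plate): obsidian=7 plate=3
After 8 (craft plate): obsidian=5 plate=4
After 9 (craft plate): obsidian=3 plate=5
After 10 (craft plate): obsidian=1 plate=6
After 11 (consume 3 plate): obsidian=1 plate=3
After 12 (consume 2 plate): obsidian=1 plate=1
After 13 (gather 7 resin): obsidian=1 plate=1 resin=7
After 14 (gather 6 obsidian): obsidian=7 plate=1 resin=7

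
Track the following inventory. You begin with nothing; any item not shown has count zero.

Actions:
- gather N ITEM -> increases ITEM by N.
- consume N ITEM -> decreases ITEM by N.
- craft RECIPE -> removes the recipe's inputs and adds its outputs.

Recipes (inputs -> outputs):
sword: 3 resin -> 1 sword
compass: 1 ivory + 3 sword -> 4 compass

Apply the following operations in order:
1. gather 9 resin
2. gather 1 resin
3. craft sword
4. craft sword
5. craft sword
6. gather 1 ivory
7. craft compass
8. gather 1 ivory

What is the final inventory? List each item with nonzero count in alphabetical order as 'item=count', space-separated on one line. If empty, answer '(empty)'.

After 1 (gather 9 resin): resin=9
After 2 (gather 1 resin): resin=10
After 3 (craft sword): resin=7 sword=1
After 4 (craft sword): resin=4 sword=2
After 5 (craft sword): resin=1 sword=3
After 6 (gather 1 ivory): ivory=1 resin=1 sword=3
After 7 (craft compass): compass=4 resin=1
After 8 (gather 1 ivory): compass=4 ivory=1 resin=1

Answer: compass=4 ivory=1 resin=1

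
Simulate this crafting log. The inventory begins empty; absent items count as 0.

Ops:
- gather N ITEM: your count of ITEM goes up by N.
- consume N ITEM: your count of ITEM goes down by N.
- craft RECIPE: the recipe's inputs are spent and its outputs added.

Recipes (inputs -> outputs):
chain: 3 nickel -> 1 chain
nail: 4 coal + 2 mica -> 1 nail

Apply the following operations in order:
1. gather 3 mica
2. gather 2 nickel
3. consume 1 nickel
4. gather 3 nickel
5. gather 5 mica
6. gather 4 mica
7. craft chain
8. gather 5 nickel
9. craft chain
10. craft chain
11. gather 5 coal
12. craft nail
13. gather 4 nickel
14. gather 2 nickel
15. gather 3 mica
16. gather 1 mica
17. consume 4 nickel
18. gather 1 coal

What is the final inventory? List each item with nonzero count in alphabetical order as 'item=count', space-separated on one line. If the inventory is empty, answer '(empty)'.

After 1 (gather 3 mica): mica=3
After 2 (gather 2 nickel): mica=3 nickel=2
After 3 (consume 1 nickel): mica=3 nickel=1
After 4 (gather 3 nickel): mica=3 nickel=4
After 5 (gather 5 mica): mica=8 nickel=4
After 6 (gather 4 mica): mica=12 nickel=4
After 7 (craft chain): chain=1 mica=12 nickel=1
After 8 (gather 5 nickel): chain=1 mica=12 nickel=6
After 9 (craft chain): chain=2 mica=12 nickel=3
After 10 (craft chain): chain=3 mica=12
After 11 (gather 5 coal): chain=3 coal=5 mica=12
After 12 (craft nail): chain=3 coal=1 mica=10 nail=1
After 13 (gather 4 nickel): chain=3 coal=1 mica=10 nail=1 nickel=4
After 14 (gather 2 nickel): chain=3 coal=1 mica=10 nail=1 nickel=6
After 15 (gather 3 mica): chain=3 coal=1 mica=13 nail=1 nickel=6
After 16 (gather 1 mica): chain=3 coal=1 mica=14 nail=1 nickel=6
After 17 (consume 4 nickel): chain=3 coal=1 mica=14 nail=1 nickel=2
After 18 (gather 1 coal): chain=3 coal=2 mica=14 nail=1 nickel=2

Answer: chain=3 coal=2 mica=14 nail=1 nickel=2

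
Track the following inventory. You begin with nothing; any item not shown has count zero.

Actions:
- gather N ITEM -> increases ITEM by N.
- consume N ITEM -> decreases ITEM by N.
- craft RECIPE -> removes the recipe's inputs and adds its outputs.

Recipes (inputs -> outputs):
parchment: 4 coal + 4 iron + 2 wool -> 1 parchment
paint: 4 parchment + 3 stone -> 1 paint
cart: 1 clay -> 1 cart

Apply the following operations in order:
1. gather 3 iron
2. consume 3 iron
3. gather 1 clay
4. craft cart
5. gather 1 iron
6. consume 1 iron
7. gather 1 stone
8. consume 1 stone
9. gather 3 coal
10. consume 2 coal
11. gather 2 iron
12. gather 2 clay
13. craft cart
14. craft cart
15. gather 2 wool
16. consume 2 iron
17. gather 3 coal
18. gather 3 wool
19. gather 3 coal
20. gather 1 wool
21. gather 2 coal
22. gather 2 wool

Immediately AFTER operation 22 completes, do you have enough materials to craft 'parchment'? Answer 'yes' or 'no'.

Answer: no

Derivation:
After 1 (gather 3 iron): iron=3
After 2 (consume 3 iron): (empty)
After 3 (gather 1 clay): clay=1
After 4 (craft cart): cart=1
After 5 (gather 1 iron): cart=1 iron=1
After 6 (consume 1 iron): cart=1
After 7 (gather 1 stone): cart=1 stone=1
After 8 (consume 1 stone): cart=1
After 9 (gather 3 coal): cart=1 coal=3
After 10 (consume 2 coal): cart=1 coal=1
After 11 (gather 2 iron): cart=1 coal=1 iron=2
After 12 (gather 2 clay): cart=1 clay=2 coal=1 iron=2
After 13 (craft cart): cart=2 clay=1 coal=1 iron=2
After 14 (craft cart): cart=3 coal=1 iron=2
After 15 (gather 2 wool): cart=3 coal=1 iron=2 wool=2
After 16 (consume 2 iron): cart=3 coal=1 wool=2
After 17 (gather 3 coal): cart=3 coal=4 wool=2
After 18 (gather 3 wool): cart=3 coal=4 wool=5
After 19 (gather 3 coal): cart=3 coal=7 wool=5
After 20 (gather 1 wool): cart=3 coal=7 wool=6
After 21 (gather 2 coal): cart=3 coal=9 wool=6
After 22 (gather 2 wool): cart=3 coal=9 wool=8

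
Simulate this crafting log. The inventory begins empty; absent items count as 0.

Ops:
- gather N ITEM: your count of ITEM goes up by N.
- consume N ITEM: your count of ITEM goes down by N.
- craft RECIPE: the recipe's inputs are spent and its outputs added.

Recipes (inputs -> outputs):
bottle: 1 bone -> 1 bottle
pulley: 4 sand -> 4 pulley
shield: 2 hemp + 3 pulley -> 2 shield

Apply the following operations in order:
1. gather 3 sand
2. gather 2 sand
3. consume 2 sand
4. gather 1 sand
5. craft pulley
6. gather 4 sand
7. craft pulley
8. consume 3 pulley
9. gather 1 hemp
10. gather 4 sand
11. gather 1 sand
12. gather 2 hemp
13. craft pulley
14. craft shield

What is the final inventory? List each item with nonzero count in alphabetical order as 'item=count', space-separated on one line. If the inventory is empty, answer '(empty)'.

After 1 (gather 3 sand): sand=3
After 2 (gather 2 sand): sand=5
After 3 (consume 2 sand): sand=3
After 4 (gather 1 sand): sand=4
After 5 (craft pulley): pulley=4
After 6 (gather 4 sand): pulley=4 sand=4
After 7 (craft pulley): pulley=8
After 8 (consume 3 pulley): pulley=5
After 9 (gather 1 hemp): hemp=1 pulley=5
After 10 (gather 4 sand): hemp=1 pulley=5 sand=4
After 11 (gather 1 sand): hemp=1 pulley=5 sand=5
After 12 (gather 2 hemp): hemp=3 pulley=5 sand=5
After 13 (craft pulley): hemp=3 pulley=9 sand=1
After 14 (craft shield): hemp=1 pulley=6 sand=1 shield=2

Answer: hemp=1 pulley=6 sand=1 shield=2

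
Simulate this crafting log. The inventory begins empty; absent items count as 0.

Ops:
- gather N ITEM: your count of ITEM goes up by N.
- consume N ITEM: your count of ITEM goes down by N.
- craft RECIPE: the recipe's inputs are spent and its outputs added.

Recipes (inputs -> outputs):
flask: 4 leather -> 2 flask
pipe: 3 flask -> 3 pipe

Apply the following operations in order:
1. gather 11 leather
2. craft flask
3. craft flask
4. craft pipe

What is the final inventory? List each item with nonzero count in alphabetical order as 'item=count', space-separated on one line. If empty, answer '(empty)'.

Answer: flask=1 leather=3 pipe=3

Derivation:
After 1 (gather 11 leather): leather=11
After 2 (craft flask): flask=2 leather=7
After 3 (craft flask): flask=4 leather=3
After 4 (craft pipe): flask=1 leather=3 pipe=3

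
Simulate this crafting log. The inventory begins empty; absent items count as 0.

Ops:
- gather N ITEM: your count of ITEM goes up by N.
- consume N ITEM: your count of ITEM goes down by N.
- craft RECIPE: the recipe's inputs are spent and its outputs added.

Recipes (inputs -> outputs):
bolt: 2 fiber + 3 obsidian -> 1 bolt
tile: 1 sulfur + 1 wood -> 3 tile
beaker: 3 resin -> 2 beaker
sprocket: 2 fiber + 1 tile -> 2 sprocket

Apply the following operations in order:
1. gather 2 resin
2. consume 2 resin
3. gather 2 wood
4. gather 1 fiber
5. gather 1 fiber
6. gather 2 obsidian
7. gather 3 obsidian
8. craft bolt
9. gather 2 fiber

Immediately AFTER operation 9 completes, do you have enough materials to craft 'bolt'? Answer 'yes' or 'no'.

Answer: no

Derivation:
After 1 (gather 2 resin): resin=2
After 2 (consume 2 resin): (empty)
After 3 (gather 2 wood): wood=2
After 4 (gather 1 fiber): fiber=1 wood=2
After 5 (gather 1 fiber): fiber=2 wood=2
After 6 (gather 2 obsidian): fiber=2 obsidian=2 wood=2
After 7 (gather 3 obsidian): fiber=2 obsidian=5 wood=2
After 8 (craft bolt): bolt=1 obsidian=2 wood=2
After 9 (gather 2 fiber): bolt=1 fiber=2 obsidian=2 wood=2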